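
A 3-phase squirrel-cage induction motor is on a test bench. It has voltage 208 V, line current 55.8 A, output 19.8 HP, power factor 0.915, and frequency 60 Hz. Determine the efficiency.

80.3 %

P_out = 19.8 × 746 = 14771 W
P_in = √3·V_L·I_L·cosφ = 1.732 × 208 × 55.8 × 0.915 = 18394 W
η = P_out / P_in = 14771 / 18394 = 0.803 = 80.3%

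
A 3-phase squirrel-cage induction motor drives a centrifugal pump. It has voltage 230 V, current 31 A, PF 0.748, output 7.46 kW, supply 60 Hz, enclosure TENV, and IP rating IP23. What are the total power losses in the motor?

P_in = √3·V·I·cosφ = 1.732×230×31×0.748 = 9237 W
P_out = 7460 W
Losses = P_in − P_out = 9237 − 7460 = 1777 W

1.78 kW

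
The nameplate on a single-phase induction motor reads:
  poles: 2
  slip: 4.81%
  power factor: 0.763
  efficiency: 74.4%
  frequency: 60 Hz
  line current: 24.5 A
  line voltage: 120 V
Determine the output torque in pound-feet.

P_in = V·I·cosφ = 120 × 24.5 × 0.763 = 2243 W
P_out = η·P_in = 0.744 × 2243 = 1669 W
n_s = 120×60/2 = 3600 rpm; n = 3600×(1−0.0481) = 3427 rpm
ω = 2π×3427/60 = 358.9 rad/s
τ = P_out/ω = 1669/358.9 = 4.65 N·m
In lb·ft: 4.65/1.356 = 3.43 lb·ft

3.43 lb·ft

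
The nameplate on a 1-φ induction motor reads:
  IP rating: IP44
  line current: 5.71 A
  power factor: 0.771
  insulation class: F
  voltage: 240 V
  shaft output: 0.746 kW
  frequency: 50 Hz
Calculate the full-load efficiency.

P_out = 0.746 kW = 746 W
P_in = V·I·cosφ = 240 × 5.71 × 0.771 = 1057 W
η = P_out / P_in = 746 / 1057 = 0.706 = 70.6%

70.6 %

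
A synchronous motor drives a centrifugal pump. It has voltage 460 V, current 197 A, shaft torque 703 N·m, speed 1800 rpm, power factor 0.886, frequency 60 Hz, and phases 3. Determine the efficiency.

95.3 %

ω = 2π × 1800/60 = 188.5 rad/s; P_out = τω = 703 × 188.5 = 132516 W
P_in = √3·V_L·I_L·cosφ = 1.732 × 460 × 197 × 0.886 = 139061 W
η = P_out / P_in = 132516 / 139061 = 0.953 = 95.3%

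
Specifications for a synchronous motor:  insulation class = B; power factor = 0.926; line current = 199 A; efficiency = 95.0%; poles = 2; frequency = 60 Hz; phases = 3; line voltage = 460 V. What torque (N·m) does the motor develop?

P_in = √3·V·I·cosφ = 1.732 × 460 × 199 × 0.926 = 146815 W
P_out = η·P_in = 0.95 × 146815 = 139474 W
n = n_s = 120×60/2 = 3600 rpm (synchronous)
ω = 2π×3600/60 = 377 rad/s
τ = P_out/ω = 139474/377 = 370 N·m

370 N·m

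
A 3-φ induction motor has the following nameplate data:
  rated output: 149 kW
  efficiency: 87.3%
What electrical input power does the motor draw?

P_out = 149000 W
P_in = P_out/η = 149000/0.873 = 170676 W = 171 kW

171 kW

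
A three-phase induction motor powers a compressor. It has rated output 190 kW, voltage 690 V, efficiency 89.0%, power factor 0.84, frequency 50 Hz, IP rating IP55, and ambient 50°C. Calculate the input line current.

P_out = 190 kW = 190000 W
P_in = P_out / η = 190000 / 0.890 = 213483 W
I_L = P_in / (√3·V_L·cosφ) = 213483 / (1.732 × 690 × 0.84) = 213 A

213 A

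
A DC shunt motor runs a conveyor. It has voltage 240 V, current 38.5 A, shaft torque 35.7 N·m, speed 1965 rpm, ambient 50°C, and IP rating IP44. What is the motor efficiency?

ω = 2π × 1965/60 = 205.8 rad/s; P_out = τω = 35.7 × 205.8 = 7347 W
P_in = V·I = 240 × 38.5 = 9240 W
η = P_out / P_in = 7347 / 9240 = 0.795 = 79.5%

79.5 %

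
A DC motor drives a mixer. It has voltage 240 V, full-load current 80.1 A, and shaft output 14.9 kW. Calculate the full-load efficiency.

77.5 %

P_out = 14.9 kW = 14900 W
P_in = V·I = 240 × 80.1 = 19224 W
η = P_out / P_in = 14900 / 19224 = 0.775 = 77.5%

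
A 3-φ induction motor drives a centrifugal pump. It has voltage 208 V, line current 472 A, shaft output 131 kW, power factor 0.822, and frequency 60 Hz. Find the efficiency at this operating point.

93.7 %

P_out = 131 kW = 131000 W
P_in = √3·V_L·I_L·cosφ = 1.732 × 208 × 472 × 0.822 = 139774 W
η = P_out / P_in = 131000 / 139774 = 0.937 = 93.7%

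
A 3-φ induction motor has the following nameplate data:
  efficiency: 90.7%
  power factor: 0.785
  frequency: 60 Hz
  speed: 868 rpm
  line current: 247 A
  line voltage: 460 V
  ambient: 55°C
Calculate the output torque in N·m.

1540 N·m

P_in = √3·V·I·cosφ = 1.732 × 460 × 247 × 0.785 = 154480 W
P_out = η·P_in = 0.907 × 154480 = 140113 W
n = 868 rpm
ω = 2π×868/60 = 90.9 rad/s
τ = P_out/ω = 140113/90.9 = 1540 N·m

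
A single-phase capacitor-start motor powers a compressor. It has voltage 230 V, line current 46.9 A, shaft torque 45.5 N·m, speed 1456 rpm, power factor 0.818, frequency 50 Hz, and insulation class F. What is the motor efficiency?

78.6 %

ω = 2π × 1456/60 = 152.5 rad/s; P_out = τω = 45.5 × 152.5 = 6939 W
P_in = V·I·cosφ = 230 × 46.9 × 0.818 = 8824 W
η = P_out / P_in = 6939 / 8824 = 0.786 = 78.6%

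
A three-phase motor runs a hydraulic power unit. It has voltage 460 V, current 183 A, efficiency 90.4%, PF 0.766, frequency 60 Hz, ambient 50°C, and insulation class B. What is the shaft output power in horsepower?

135 HP

P_in = √3·V·I·cosφ = 1.732 × 460 × 183 × 0.766 = 111683 W
P_out = η·P_in = 0.904 × 111683 = 100961 W
= 100961/746 = 135 HP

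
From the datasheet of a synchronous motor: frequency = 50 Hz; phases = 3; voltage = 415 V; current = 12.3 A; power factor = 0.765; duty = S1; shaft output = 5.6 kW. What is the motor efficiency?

P_out = 5.6 kW = 5600 W
P_in = √3·V_L·I_L·cosφ = 1.732 × 415 × 12.3 × 0.765 = 6763 W
η = P_out / P_in = 5600 / 6763 = 0.828 = 82.8%

82.8 %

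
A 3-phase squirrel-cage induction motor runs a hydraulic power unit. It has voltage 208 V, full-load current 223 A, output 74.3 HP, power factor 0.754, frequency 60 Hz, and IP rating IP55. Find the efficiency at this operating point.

P_out = 74.3 × 746 = 55428 W
P_in = √3·V_L·I_L·cosφ = 1.732 × 208 × 223 × 0.754 = 60574 W
η = P_out / P_in = 55428 / 60574 = 0.915 = 91.5%

91.5 %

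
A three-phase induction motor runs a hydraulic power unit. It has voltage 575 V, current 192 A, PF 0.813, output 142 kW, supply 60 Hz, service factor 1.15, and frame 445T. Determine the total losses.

P_in = √3·V·I·cosφ = 1.732×575×192×0.813 = 155456 W
P_out = 142000 W
Losses = P_in − P_out = 155456 − 142000 = 13456 W

13500 W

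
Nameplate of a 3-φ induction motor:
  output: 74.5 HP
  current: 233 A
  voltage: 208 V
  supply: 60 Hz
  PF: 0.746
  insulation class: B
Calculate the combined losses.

P_in = √3·V·I·cosφ = 1.732×208×233×0.746 = 62619 W
P_out = 74.5×746 = 55577 W
Losses = P_in − P_out = 62619 − 55577 = 7042 W

7040 W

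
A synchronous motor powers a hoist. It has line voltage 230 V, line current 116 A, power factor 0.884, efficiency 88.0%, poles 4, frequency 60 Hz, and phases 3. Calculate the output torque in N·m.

191 N·m

P_in = √3·V·I·cosφ = 1.732 × 230 × 116 × 0.884 = 40849 W
P_out = η·P_in = 0.88 × 40849 = 35947 W
n = n_s = 120×60/4 = 1800 rpm (synchronous)
ω = 2π×1800/60 = 188.5 rad/s
τ = P_out/ω = 35947/188.5 = 191 N·m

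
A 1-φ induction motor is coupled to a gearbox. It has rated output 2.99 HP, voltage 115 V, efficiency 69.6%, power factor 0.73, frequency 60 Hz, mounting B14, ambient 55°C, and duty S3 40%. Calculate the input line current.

P_out = 2.99 × 746 = 2231 W
P_in = P_out / η = 2231 / 0.696 = 3205 W
I = P_in / (V·cosφ) = 3205 / (115 × 0.73) = 38.2 A

38.2 A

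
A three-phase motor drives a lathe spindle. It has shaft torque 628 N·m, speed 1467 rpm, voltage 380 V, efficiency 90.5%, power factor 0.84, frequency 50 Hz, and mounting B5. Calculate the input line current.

ω = 2π×1467/60 = 153.6 rad/s; P_out = τω = 628 × 153.6 = 96461 W
P_in = P_out / η = 96461 / 0.905 = 106587 W
I_L = P_in / (√3·V_L·cosφ) = 106587 / (1.732 × 380 × 0.84) = 193 A

193 A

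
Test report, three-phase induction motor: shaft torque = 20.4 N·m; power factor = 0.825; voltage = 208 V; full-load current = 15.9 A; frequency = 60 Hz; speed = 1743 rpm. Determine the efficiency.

78.8 %

ω = 2π × 1743/60 = 182.5 rad/s; P_out = τω = 20.4 × 182.5 = 3723 W
P_in = √3·V_L·I_L·cosφ = 1.732 × 208 × 15.9 × 0.825 = 4726 W
η = P_out / P_in = 3723 / 4726 = 0.788 = 78.8%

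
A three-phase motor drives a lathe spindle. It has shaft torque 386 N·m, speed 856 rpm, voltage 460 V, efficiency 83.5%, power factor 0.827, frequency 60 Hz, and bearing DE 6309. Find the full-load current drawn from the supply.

ω = 2π×856/60 = 89.64 rad/s; P_out = τω = 386 × 89.64 = 34601 W
P_in = P_out / η = 34601 / 0.835 = 41438 W
I_L = P_in / (√3·V_L·cosφ) = 41438 / (1.732 × 460 × 0.827) = 62.9 A

62.9 A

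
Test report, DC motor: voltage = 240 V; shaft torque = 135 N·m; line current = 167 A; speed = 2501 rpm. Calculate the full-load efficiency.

88.2 %

ω = 2π × 2501/60 = 261.9 rad/s; P_out = τω = 135 × 261.9 = 35357 W
P_in = V·I = 240 × 167 = 40080 W
η = P_out / P_in = 35357 / 40080 = 0.882 = 88.2%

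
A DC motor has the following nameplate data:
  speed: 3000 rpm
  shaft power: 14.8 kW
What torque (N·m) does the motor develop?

ω = 2π × 3000/60 = 314.2 rad/s
τ = P/ω = 14800/314.2 = 47.1 N·m

47.1 N·m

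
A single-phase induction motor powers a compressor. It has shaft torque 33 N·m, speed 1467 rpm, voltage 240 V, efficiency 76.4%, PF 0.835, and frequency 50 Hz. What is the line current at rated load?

33.1 A

ω = 2π×1467/60 = 153.6 rad/s; P_out = τω = 33 × 153.6 = 5069 W
P_in = P_out / η = 5069 / 0.764 = 6635 W
I = P_in / (V·cosφ) = 6635 / (240 × 0.835) = 33.1 A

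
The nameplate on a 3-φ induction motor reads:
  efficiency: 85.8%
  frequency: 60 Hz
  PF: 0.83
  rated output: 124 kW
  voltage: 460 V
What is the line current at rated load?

P_out = 124 kW = 124000 W
P_in = P_out / η = 124000 / 0.858 = 144522 W
I_L = P_in / (√3·V_L·cosφ) = 144522 / (1.732 × 460 × 0.83) = 219 A

219 A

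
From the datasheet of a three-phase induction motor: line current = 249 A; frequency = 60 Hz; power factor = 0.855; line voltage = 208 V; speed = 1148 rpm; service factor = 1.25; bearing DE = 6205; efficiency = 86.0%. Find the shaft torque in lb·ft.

405 lb·ft

P_in = √3·V·I·cosφ = 1.732 × 208 × 249 × 0.855 = 76697 W
P_out = η·P_in = 0.86 × 76697 = 65959 W
n = 1148 rpm
ω = 2π×1148/60 = 120.2 rad/s
τ = P_out/ω = 65959/120.2 = 548.7 N·m
In lb·ft: 548.7/1.356 = 405 lb·ft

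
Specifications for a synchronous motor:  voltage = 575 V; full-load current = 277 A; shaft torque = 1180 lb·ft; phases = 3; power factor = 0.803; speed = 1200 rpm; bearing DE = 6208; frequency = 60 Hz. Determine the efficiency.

τ = 1180 lb·ft × 1.356 = 1600 N·m
ω = 2π × 1200/60 = 125.7 rad/s; P_out = τω = 1600 × 125.7 = 201120 W
P_in = √3·V_L·I_L·cosφ = 1.732 × 575 × 277 × 0.803 = 221519 W
η = P_out / P_in = 201120 / 221519 = 0.908 = 90.8%

90.8 %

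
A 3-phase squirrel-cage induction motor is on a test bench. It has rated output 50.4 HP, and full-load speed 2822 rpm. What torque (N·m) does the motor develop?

P_out = 50.4 × 746 = 37598 W
ω = 2π × 2822/60 = 295.5 rad/s
τ = P_out/ω = 37598/295.5 = 127 N·m

127 N·m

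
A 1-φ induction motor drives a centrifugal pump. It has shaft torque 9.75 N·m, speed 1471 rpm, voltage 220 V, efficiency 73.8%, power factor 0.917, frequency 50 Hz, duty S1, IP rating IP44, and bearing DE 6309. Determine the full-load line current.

10.1 A

ω = 2π×1471/60 = 154 rad/s; P_out = τω = 9.75 × 154 = 1502 W
P_in = P_out / η = 1502 / 0.738 = 2035 W
I = P_in / (V·cosφ) = 2035 / (220 × 0.917) = 10.1 A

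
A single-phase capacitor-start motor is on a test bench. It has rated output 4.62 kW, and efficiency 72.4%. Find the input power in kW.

6.38 kW

P_out = 4620 W
P_in = P_out/η = 4620/0.724 = 6381 W = 6.38 kW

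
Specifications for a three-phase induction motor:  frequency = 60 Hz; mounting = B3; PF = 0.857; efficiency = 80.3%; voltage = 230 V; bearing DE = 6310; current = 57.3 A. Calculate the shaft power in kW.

P_in = √3·V·I·cosφ = 1.732 × 230 × 57.3 × 0.857 = 19562 W
P_out = η·P_in = 0.803 × 19562 = 15708 W

15.7 kW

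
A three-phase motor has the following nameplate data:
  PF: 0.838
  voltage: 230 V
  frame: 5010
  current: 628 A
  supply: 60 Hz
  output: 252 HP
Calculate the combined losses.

P_in = √3·V·I·cosφ = 1.732×230×628×0.838 = 209643 W
P_out = 252×746 = 187992 W
Losses = P_in − P_out = 209643 − 187992 = 21651 W

21.7 kW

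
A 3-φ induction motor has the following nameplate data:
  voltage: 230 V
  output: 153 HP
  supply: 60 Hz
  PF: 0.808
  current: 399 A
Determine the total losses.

P_in = √3·V·I·cosφ = 1.732×230×399×0.808 = 128428 W
P_out = 153×746 = 114138 W
Losses = P_in − P_out = 128428 − 114138 = 14290 W

14.3 kW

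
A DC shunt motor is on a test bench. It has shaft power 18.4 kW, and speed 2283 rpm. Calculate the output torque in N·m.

ω = 2π × 2283/60 = 239.1 rad/s
τ = P/ω = 18400/239.1 = 77 N·m

77 N·m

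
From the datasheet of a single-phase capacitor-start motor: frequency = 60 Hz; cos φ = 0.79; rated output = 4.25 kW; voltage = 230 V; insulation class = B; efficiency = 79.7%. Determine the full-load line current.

P_out = 4.25 kW = 4250 W
P_in = P_out / η = 4250 / 0.797 = 5332 W
I = P_in / (V·cosφ) = 5332 / (230 × 0.79) = 29.3 A

29.3 A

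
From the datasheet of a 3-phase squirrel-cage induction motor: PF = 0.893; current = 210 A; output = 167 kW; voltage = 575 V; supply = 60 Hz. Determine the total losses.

19.8 kW

P_in = √3·V·I·cosφ = 1.732×575×210×0.893 = 186761 W
P_out = 167000 W
Losses = P_in − P_out = 186761 − 167000 = 19761 W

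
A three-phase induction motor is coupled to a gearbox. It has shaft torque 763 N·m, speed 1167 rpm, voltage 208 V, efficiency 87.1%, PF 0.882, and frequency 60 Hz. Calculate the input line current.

337 A

ω = 2π×1167/60 = 122.2 rad/s; P_out = τω = 763 × 122.2 = 93239 W
P_in = P_out / η = 93239 / 0.871 = 107048 W
I_L = P_in / (√3·V_L·cosφ) = 107048 / (1.732 × 208 × 0.882) = 337 A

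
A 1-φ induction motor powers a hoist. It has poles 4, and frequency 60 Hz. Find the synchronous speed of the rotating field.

n_s = 120f/p = 120×60/4 = 1800 rpm

1800 rpm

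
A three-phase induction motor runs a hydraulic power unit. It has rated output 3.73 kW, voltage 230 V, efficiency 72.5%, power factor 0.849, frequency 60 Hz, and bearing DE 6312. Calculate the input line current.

P_out = 3.73 kW = 3730 W
P_in = P_out / η = 3730 / 0.725 = 5145 W
I_L = P_in / (√3·V_L·cosφ) = 5145 / (1.732 × 230 × 0.849) = 15.2 A

15.2 A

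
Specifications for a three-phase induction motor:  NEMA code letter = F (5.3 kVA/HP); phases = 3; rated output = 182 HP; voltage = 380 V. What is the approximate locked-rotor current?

S_LR = 5.3 × 182 = 964.6 kVA
I_LR = S_LR/(√3·V_L) = 964600/(1.732×380) = 1470 A

1470 A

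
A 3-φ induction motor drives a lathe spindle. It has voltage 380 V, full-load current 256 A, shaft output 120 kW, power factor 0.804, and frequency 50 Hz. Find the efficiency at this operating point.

88.6 %

P_out = 120 kW = 120000 W
P_in = √3·V_L·I_L·cosφ = 1.732 × 380 × 256 × 0.804 = 135465 W
η = P_out / P_in = 120000 / 135465 = 0.886 = 88.6%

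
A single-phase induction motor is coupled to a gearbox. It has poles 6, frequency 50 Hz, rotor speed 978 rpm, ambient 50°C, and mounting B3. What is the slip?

2.2 %

n_s = 120f/p = 120×50/6 = 1000 rpm
s = (n_s − n)/n_s = (1000 − 978)/1000 = 0.0220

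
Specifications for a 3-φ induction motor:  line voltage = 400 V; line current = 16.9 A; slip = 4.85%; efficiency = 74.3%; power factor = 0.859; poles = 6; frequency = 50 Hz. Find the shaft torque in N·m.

P_in = √3·V·I·cosφ = 1.732 × 400 × 16.9 × 0.859 = 10057 W
P_out = η·P_in = 0.743 × 10057 = 7472 W
n_s = 120×50/6 = 1000 rpm; n = 1000×(1−0.0485) = 952 rpm
ω = 2π×952/60 = 99.69 rad/s
τ = P_out/ω = 7472/99.69 = 75 N·m

75 N·m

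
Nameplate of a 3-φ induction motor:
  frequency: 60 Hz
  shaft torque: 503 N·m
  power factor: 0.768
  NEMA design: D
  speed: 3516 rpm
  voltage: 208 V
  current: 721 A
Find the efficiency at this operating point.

ω = 2π × 3516/60 = 368.2 rad/s; P_out = τω = 503 × 368.2 = 185205 W
P_in = √3·V_L·I_L·cosφ = 1.732 × 208 × 721 × 0.768 = 199484 W
η = P_out / P_in = 185205 / 199484 = 0.928 = 92.8%

92.8 %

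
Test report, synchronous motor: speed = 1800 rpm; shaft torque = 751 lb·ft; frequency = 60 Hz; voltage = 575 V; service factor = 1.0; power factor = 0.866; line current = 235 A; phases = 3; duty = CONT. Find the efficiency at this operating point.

τ = 751 lb·ft × 1.356 = 1018 N·m
ω = 2π × 1800/60 = 188.5 rad/s; P_out = τω = 1018 × 188.5 = 191893 W
P_in = √3·V_L·I_L·cosφ = 1.732 × 575 × 235 × 0.866 = 202676 W
η = P_out / P_in = 191893 / 202676 = 0.947 = 94.7%

94.7 %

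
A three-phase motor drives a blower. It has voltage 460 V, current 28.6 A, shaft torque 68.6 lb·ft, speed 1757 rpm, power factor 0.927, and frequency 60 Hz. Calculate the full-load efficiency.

τ = 68.6 lb·ft × 1.356 = 93.02 N·m
ω = 2π × 1757/60 = 184 rad/s; P_out = τω = 93.02 × 184 = 17116 W
P_in = √3·V_L·I_L·cosφ = 1.732 × 460 × 28.6 × 0.927 = 21123 W
η = P_out / P_in = 17116 / 21123 = 0.810 = 81.0%

81.0 %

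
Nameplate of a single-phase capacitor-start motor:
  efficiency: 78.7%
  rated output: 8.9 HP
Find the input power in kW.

8.44 kW

P_out = 8.9 × 746 = 6639 W
P_in = P_out/η = 6639/0.787 = 8436 W = 8.44 kW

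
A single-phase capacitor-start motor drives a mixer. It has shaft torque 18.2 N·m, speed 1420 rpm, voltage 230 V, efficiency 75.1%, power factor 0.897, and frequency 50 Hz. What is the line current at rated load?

17.5 A

ω = 2π×1420/60 = 148.7 rad/s; P_out = τω = 18.2 × 148.7 = 2706 W
P_in = P_out / η = 2706 / 0.751 = 3603 W
I = P_in / (V·cosφ) = 3603 / (230 × 0.897) = 17.5 A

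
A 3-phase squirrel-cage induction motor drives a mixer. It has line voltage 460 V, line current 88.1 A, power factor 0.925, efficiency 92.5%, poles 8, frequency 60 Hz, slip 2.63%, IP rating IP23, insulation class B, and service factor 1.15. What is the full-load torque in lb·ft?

483 lb·ft

P_in = √3·V·I·cosφ = 1.732 × 460 × 88.1 × 0.925 = 64927 W
P_out = η·P_in = 0.925 × 64927 = 60057 W
n_s = 120×60/8 = 900 rpm; n = 900×(1−0.0263) = 876 rpm
ω = 2π×876/60 = 91.73 rad/s
τ = P_out/ω = 60057/91.73 = 654.7 N·m
In lb·ft: 654.7/1.356 = 483 lb·ft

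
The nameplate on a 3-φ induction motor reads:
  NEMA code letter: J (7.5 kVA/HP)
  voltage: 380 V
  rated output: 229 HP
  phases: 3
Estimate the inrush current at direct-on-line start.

2610 A

S_LR = 7.5 × 229 = 1717.5 kVA
I_LR = S_LR/(√3·V_L) = 1717500/(1.732×380) = 2610 A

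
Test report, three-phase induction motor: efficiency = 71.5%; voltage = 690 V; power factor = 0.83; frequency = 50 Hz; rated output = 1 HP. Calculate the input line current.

P_out = 1 × 746 = 746 W
P_in = P_out / η = 746 / 0.715 = 1043 W
I_L = P_in / (√3·V_L·cosφ) = 1043 / (1.732 × 690 × 0.83) = 1.05 A

1.05 A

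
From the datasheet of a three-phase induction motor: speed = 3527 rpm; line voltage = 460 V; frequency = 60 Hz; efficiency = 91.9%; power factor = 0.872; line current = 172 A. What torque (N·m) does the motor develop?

P_in = √3·V·I·cosφ = 1.732 × 460 × 172 × 0.872 = 119495 W
P_out = η·P_in = 0.919 × 119495 = 109816 W
n = 3527 rpm
ω = 2π×3527/60 = 369.3 rad/s
τ = P_out/ω = 109816/369.3 = 297 N·m

297 N·m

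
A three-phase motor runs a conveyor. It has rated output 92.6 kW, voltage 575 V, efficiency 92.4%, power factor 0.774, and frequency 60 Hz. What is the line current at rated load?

130 A

P_out = 92.6 kW = 92600 W
P_in = P_out / η = 92600 / 0.924 = 100216 W
I_L = P_in / (√3·V_L·cosφ) = 100216 / (1.732 × 575 × 0.774) = 130 A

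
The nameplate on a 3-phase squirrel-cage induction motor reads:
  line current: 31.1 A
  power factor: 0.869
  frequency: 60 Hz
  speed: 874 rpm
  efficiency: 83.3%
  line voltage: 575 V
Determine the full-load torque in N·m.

245 N·m

P_in = √3·V·I·cosφ = 1.732 × 575 × 31.1 × 0.869 = 26915 W
P_out = η·P_in = 0.833 × 26915 = 22420 W
n = 874 rpm
ω = 2π×874/60 = 91.53 rad/s
τ = P_out/ω = 22420/91.53 = 245 N·m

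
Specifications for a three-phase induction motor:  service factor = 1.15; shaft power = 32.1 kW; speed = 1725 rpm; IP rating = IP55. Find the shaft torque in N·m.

178 N·m

ω = 2π × 1725/60 = 180.6 rad/s
τ = P/ω = 32100/180.6 = 178 N·m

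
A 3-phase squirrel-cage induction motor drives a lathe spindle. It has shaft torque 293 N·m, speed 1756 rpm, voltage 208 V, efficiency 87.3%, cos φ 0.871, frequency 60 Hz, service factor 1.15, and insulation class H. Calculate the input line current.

197 A

ω = 2π×1756/60 = 183.9 rad/s; P_out = τω = 293 × 183.9 = 53883 W
P_in = P_out / η = 53883 / 0.873 = 61722 W
I_L = P_in / (√3·V_L·cosφ) = 61722 / (1.732 × 208 × 0.871) = 197 A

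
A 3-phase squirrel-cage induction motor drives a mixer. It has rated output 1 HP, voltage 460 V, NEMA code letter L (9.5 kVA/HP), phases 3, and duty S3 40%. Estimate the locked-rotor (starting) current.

11.9 A

S_LR = 9.5 × 1 = 9.5 kVA
I_LR = S_LR/(√3·V_L) = 9500/(1.732×460) = 11.9 A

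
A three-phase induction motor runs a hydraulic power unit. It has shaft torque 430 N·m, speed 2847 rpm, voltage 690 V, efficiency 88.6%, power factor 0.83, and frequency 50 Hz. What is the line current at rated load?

ω = 2π×2847/60 = 298.1 rad/s; P_out = τω = 430 × 298.1 = 128183 W
P_in = P_out / η = 128183 / 0.886 = 144676 W
I_L = P_in / (√3·V_L·cosφ) = 144676 / (1.732 × 690 × 0.83) = 146 A

146 A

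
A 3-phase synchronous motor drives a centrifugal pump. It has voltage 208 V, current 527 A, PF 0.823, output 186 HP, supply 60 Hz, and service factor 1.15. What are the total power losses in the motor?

P_in = √3·V·I·cosφ = 1.732×208×527×0.823 = 156251 W
P_out = 186×746 = 138756 W
Losses = P_in − P_out = 156251 − 138756 = 17495 W

17.5 kW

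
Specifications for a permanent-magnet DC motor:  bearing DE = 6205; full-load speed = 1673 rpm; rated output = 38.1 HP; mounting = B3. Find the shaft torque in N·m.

P_out = 38.1 × 746 = 28423 W
ω = 2π × 1673/60 = 175.2 rad/s
τ = P_out/ω = 28423/175.2 = 162 N·m

162 N·m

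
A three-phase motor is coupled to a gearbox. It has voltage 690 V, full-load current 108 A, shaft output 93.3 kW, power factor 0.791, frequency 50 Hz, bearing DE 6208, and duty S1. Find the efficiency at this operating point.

91.4 %

P_out = 93.3 kW = 93300 W
P_in = √3·V_L·I_L·cosφ = 1.732 × 690 × 108 × 0.791 = 102093 W
η = P_out / P_in = 93300 / 102093 = 0.914 = 91.4%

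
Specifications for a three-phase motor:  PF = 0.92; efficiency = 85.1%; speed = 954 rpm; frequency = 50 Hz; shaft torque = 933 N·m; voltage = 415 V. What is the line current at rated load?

166 A

ω = 2π×954/60 = 99.9 rad/s; P_out = τω = 933 × 99.9 = 93207 W
P_in = P_out / η = 93207 / 0.851 = 109526 W
I_L = P_in / (√3·V_L·cosφ) = 109526 / (1.732 × 415 × 0.92) = 166 A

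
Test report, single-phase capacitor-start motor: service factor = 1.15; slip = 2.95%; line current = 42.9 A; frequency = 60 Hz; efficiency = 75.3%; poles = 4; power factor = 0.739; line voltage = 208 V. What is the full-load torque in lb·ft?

P_in = V·I·cosφ = 208 × 42.9 × 0.739 = 6594 W
P_out = η·P_in = 0.753 × 6594 = 4965 W
n_s = 120×60/4 = 1800 rpm; n = 1800×(1−0.0295) = 1747 rpm
ω = 2π×1747/60 = 182.9 rad/s
τ = P_out/ω = 4965/182.9 = 27.15 N·m
In lb·ft: 27.15/1.356 = 20 lb·ft

20 lb·ft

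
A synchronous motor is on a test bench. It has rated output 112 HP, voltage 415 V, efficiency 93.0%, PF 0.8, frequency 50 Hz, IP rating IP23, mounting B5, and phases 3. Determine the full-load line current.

156 A

P_out = 112 × 746 = 83552 W
P_in = P_out / η = 83552 / 0.930 = 89841 W
I_L = P_in / (√3·V_L·cosφ) = 89841 / (1.732 × 415 × 0.8) = 156 A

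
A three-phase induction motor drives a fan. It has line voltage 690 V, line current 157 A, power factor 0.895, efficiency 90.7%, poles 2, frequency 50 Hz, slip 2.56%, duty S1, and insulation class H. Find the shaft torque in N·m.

P_in = √3·V·I·cosφ = 1.732 × 690 × 157 × 0.895 = 167927 W
P_out = η·P_in = 0.907 × 167927 = 152310 W
n_s = 120×50/2 = 3000 rpm; n = 3000×(1−0.0256) = 2923 rpm
ω = 2π×2923/60 = 306.1 rad/s
τ = P_out/ω = 152310/306.1 = 498 N·m

498 N·m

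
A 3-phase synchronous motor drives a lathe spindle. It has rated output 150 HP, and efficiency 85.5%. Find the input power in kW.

131 kW

P_out = 150 × 746 = 111900 W
P_in = P_out/η = 111900/0.855 = 130877 W = 131 kW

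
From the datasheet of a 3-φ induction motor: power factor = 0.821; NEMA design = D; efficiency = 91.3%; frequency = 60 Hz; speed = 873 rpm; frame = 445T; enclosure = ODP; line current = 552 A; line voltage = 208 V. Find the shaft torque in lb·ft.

P_in = √3·V·I·cosφ = 1.732 × 208 × 552 × 0.821 = 163265 W
P_out = η·P_in = 0.913 × 163265 = 149061 W
n = 873 rpm
ω = 2π×873/60 = 91.42 rad/s
τ = P_out/ω = 149061/91.42 = 1631 N·m
In lb·ft: 1631/1.356 = 1200 lb·ft

1200 lb·ft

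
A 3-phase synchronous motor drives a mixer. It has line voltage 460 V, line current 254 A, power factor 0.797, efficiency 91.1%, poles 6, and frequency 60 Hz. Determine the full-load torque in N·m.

1170 N·m

P_in = √3·V·I·cosφ = 1.732 × 460 × 254 × 0.797 = 161286 W
P_out = η·P_in = 0.911 × 161286 = 146932 W
n = n_s = 120×60/6 = 1200 rpm (synchronous)
ω = 2π×1200/60 = 125.7 rad/s
τ = P_out/ω = 146932/125.7 = 1170 N·m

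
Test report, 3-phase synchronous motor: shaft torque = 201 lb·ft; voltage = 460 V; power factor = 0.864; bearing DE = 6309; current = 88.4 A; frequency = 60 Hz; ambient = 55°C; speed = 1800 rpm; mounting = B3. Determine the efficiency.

τ = 201 lb·ft × 1.356 = 272.6 N·m
ω = 2π × 1800/60 = 188.5 rad/s; P_out = τω = 272.6 × 188.5 = 51385 W
P_in = √3·V_L·I_L·cosφ = 1.732 × 460 × 88.4 × 0.864 = 60852 W
η = P_out / P_in = 51385 / 60852 = 0.844 = 84.4%

84.4 %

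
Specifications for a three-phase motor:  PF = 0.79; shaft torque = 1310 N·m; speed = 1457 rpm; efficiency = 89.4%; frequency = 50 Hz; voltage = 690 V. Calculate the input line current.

ω = 2π×1457/60 = 152.6 rad/s; P_out = τω = 1310 × 152.6 = 199906 W
P_in = P_out / η = 199906 / 0.894 = 223609 W
I_L = P_in / (√3·V_L·cosφ) = 223609 / (1.732 × 690 × 0.79) = 237 A

237 A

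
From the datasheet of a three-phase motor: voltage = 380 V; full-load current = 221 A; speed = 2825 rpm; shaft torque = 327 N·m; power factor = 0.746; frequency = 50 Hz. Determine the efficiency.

89.1 %

ω = 2π × 2825/60 = 295.8 rad/s; P_out = τω = 327 × 295.8 = 96727 W
P_in = √3·V_L·I_L·cosφ = 1.732 × 380 × 221 × 0.746 = 108508 W
η = P_out / P_in = 96727 / 108508 = 0.891 = 89.1%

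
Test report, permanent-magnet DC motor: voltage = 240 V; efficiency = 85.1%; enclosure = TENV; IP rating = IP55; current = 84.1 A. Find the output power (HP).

P_in = V·I = 240 × 84.1 = 20184 W
P_out = η·P_in = 0.851 × 20184 = 17177 W
= 17177/746 = 23 HP

23 HP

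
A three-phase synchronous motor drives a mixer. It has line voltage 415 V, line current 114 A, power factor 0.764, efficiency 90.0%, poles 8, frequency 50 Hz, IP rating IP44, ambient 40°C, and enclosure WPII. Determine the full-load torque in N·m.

717 N·m

P_in = √3·V·I·cosφ = 1.732 × 415 × 114 × 0.764 = 62603 W
P_out = η·P_in = 0.9 × 62603 = 56343 W
n = n_s = 120×50/8 = 750 rpm (synchronous)
ω = 2π×750/60 = 78.54 rad/s
τ = P_out/ω = 56343/78.54 = 717 N·m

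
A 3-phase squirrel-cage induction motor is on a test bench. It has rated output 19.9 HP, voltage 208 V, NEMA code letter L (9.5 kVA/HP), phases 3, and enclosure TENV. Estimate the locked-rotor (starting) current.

525 A

S_LR = 9.5 × 19.9 = 189.05 kVA
I_LR = S_LR/(√3·V_L) = 189050/(1.732×208) = 525 A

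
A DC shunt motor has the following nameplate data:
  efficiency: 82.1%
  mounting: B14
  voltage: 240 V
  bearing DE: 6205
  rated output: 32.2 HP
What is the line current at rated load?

122 A

P_out = 32.2 × 746 = 24021 W
P_in = P_out / η = 24021 / 0.821 = 29258 W
I = P_in / V = 29258 / 240 = 122 A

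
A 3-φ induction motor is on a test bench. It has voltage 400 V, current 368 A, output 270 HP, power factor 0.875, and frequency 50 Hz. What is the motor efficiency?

P_out = 270 × 746 = 201420 W
P_in = √3·V_L·I_L·cosφ = 1.732 × 400 × 368 × 0.875 = 223082 W
η = P_out / P_in = 201420 / 223082 = 0.903 = 90.3%

90.3 %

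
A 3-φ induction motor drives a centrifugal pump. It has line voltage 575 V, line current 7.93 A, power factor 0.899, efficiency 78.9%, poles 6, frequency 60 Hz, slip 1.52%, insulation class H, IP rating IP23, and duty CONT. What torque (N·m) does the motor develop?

P_in = √3·V·I·cosφ = 1.732 × 575 × 7.93 × 0.899 = 7100 W
P_out = η·P_in = 0.789 × 7100 = 5602 W
n_s = 120×60/6 = 1200 rpm; n = 1200×(1−0.0152) = 1182 rpm
ω = 2π×1182/60 = 123.8 rad/s
τ = P_out/ω = 5602/123.8 = 45.3 N·m

45.3 N·m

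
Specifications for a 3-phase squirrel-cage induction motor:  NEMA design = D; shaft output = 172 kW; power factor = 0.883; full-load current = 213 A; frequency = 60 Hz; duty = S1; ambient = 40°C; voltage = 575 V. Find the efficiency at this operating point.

91.8 %

P_out = 172 kW = 172000 W
P_in = √3·V_L·I_L·cosφ = 1.732 × 575 × 213 × 0.883 = 187308 W
η = P_out / P_in = 172000 / 187308 = 0.918 = 91.8%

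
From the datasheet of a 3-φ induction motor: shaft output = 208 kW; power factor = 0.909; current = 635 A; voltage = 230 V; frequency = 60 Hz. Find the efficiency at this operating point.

90.5 %

P_out = 208 kW = 208000 W
P_in = √3·V_L·I_L·cosφ = 1.732 × 230 × 635 × 0.909 = 229939 W
η = P_out / P_in = 208000 / 229939 = 0.905 = 90.5%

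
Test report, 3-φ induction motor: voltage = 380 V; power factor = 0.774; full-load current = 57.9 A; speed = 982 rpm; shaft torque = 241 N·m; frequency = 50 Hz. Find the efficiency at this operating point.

ω = 2π × 982/60 = 102.8 rad/s; P_out = τω = 241 × 102.8 = 24775 W
P_in = √3·V_L·I_L·cosφ = 1.732 × 380 × 57.9 × 0.774 = 29495 W
η = P_out / P_in = 24775 / 29495 = 0.840 = 84.0%

84.0 %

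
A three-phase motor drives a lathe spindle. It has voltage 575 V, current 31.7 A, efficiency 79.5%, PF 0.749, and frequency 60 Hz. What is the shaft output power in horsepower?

25.2 HP

P_in = √3·V·I·cosφ = 1.732 × 575 × 31.7 × 0.749 = 23646 W
P_out = η·P_in = 0.795 × 23646 = 18799 W
= 18799/746 = 25.2 HP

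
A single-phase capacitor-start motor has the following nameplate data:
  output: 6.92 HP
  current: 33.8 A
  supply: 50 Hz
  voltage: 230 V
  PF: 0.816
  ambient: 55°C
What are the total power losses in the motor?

P_in = V·I·cosφ = 230×33.8×0.816 = 6344 W
P_out = 6.92×746 = 5162 W
Losses = P_in − P_out = 6344 − 5162 = 1182 W

1180 W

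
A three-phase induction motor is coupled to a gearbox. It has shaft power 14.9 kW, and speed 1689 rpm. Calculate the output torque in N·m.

84.2 N·m

ω = 2π × 1689/60 = 176.9 rad/s
τ = P/ω = 14900/176.9 = 84.2 N·m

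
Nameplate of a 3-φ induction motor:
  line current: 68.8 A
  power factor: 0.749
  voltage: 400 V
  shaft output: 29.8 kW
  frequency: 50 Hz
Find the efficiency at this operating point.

P_out = 29.8 kW = 29800 W
P_in = √3·V_L·I_L·cosφ = 1.732 × 400 × 68.8 × 0.749 = 35701 W
η = P_out / P_in = 29800 / 35701 = 0.835 = 83.5%

83.5 %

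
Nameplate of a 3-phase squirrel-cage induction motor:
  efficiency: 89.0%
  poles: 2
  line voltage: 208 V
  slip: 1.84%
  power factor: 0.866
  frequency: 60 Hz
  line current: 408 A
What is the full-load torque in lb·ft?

P_in = √3·V·I·cosφ = 1.732 × 208 × 408 × 0.866 = 127289 W
P_out = η·P_in = 0.89 × 127289 = 113287 W
n_s = 120×60/2 = 3600 rpm; n = 3600×(1−0.0184) = 3534 rpm
ω = 2π×3534/60 = 370.1 rad/s
τ = P_out/ω = 113287/370.1 = 306.1 N·m
In lb·ft: 306.1/1.356 = 226 lb·ft

226 lb·ft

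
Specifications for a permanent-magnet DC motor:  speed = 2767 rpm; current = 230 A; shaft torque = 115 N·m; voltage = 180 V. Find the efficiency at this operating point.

80.5 %

ω = 2π × 2767/60 = 289.8 rad/s; P_out = τω = 115 × 289.8 = 33327 W
P_in = V·I = 180 × 230 = 41400 W
η = P_out / P_in = 33327 / 41400 = 0.805 = 80.5%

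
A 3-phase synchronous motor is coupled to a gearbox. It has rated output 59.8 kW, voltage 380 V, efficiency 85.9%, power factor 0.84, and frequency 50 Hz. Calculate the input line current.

P_out = 59.8 kW = 59800 W
P_in = P_out / η = 59800 / 0.859 = 69616 W
I_L = P_in / (√3·V_L·cosφ) = 69616 / (1.732 × 380 × 0.84) = 126 A

126 A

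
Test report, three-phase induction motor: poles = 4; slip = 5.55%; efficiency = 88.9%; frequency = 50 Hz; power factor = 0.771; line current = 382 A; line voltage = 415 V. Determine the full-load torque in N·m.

P_in = √3·V·I·cosφ = 1.732 × 415 × 382 × 0.771 = 211697 W
P_out = η·P_in = 0.889 × 211697 = 188199 W
n_s = 120×50/4 = 1500 rpm; n = 1500×(1−0.0555) = 1417 rpm
ω = 2π×1417/60 = 148.4 rad/s
τ = P_out/ω = 188199/148.4 = 1270 N·m

1270 N·m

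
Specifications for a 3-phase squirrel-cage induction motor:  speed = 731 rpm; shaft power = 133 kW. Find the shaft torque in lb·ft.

ω = 2π × 731/60 = 76.55 rad/s
τ = P/ω = 133000/76.55 = 1737 N·m
In lb·ft: 1737/1.356 = 1280 lb·ft

1280 lb·ft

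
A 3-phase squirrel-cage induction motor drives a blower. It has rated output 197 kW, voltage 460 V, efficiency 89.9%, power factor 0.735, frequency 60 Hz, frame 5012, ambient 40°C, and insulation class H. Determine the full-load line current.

374 A

P_out = 197 kW = 197000 W
P_in = P_out / η = 197000 / 0.899 = 219132 W
I_L = P_in / (√3·V_L·cosφ) = 219132 / (1.732 × 460 × 0.735) = 374 A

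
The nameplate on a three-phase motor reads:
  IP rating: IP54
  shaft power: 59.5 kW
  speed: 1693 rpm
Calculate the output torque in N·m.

ω = 2π × 1693/60 = 177.3 rad/s
τ = P/ω = 59500/177.3 = 336 N·m

336 N·m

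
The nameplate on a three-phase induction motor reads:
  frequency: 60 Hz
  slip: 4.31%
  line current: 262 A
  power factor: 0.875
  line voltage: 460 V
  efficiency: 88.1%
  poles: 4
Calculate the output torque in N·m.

892 N·m

P_in = √3·V·I·cosφ = 1.732 × 460 × 262 × 0.875 = 182648 W
P_out = η·P_in = 0.881 × 182648 = 160913 W
n_s = 120×60/4 = 1800 rpm; n = 1800×(1−0.0431) = 1722 rpm
ω = 2π×1722/60 = 180.3 rad/s
τ = P_out/ω = 160913/180.3 = 892 N·m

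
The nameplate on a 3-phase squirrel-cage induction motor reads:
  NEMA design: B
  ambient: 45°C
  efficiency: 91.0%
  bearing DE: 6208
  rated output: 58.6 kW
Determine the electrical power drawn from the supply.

64.4 kW

P_out = 58600 W
P_in = P_out/η = 58600/0.91 = 64396 W = 64.4 kW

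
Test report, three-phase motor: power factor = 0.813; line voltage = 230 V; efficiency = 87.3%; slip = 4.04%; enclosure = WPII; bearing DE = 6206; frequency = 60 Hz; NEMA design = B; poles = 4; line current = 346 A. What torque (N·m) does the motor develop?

P_in = √3·V·I·cosφ = 1.732 × 230 × 346 × 0.813 = 112058 W
P_out = η·P_in = 0.873 × 112058 = 97827 W
n_s = 120×60/4 = 1800 rpm; n = 1800×(1−0.0404) = 1727 rpm
ω = 2π×1727/60 = 180.9 rad/s
τ = P_out/ω = 97827/180.9 = 541 N·m

541 N·m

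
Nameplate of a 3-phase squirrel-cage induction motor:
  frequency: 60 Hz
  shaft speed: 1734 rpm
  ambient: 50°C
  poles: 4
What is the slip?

3.67 %

n_s = 120f/p = 120×60/4 = 1800 rpm
s = (n_s − n)/n_s = (1800 − 1734)/1800 = 0.0367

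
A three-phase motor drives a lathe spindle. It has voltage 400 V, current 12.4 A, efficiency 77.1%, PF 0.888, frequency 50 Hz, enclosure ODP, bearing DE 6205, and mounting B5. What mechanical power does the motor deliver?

P_in = √3·V·I·cosφ = 1.732 × 400 × 12.4 × 0.888 = 7629 W
P_out = η·P_in = 0.771 × 7629 = 5882 W

5.88 kW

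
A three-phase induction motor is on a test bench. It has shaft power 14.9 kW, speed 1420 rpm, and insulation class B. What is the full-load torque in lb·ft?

73.9 lb·ft

ω = 2π × 1420/60 = 148.7 rad/s
τ = P/ω = 14900/148.7 = 100.2 N·m
In lb·ft: 100.2/1.356 = 73.9 lb·ft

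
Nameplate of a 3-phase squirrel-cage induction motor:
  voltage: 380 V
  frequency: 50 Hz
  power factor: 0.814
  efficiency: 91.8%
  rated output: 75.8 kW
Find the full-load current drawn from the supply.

154 A

P_out = 75.8 kW = 75800 W
P_in = P_out / η = 75800 / 0.918 = 82571 W
I_L = P_in / (√3·V_L·cosφ) = 82571 / (1.732 × 380 × 0.814) = 154 A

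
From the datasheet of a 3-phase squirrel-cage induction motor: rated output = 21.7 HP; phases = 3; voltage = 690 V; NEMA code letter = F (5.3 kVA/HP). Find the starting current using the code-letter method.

96.2 A

S_LR = 5.3 × 21.7 = 115.01 kVA
I_LR = S_LR/(√3·V_L) = 115010/(1.732×690) = 96.2 A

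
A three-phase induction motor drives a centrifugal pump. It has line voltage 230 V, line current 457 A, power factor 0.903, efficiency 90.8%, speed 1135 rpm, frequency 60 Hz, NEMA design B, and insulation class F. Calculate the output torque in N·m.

P_in = √3·V·I·cosφ = 1.732 × 230 × 457 × 0.903 = 164392 W
P_out = η·P_in = 0.908 × 164392 = 149268 W
n = 1135 rpm
ω = 2π×1135/60 = 118.9 rad/s
τ = P_out/ω = 149268/118.9 = 1260 N·m

1260 N·m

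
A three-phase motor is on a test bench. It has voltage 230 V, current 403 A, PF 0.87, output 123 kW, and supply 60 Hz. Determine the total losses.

16700 W

P_in = √3·V·I·cosφ = 1.732×230×403×0.87 = 139669 W
P_out = 123000 W
Losses = P_in − P_out = 139669 − 123000 = 16669 W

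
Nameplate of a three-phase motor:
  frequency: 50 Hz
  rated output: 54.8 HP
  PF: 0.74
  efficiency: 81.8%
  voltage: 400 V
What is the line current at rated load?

97.5 A

P_out = 54.8 × 746 = 40881 W
P_in = P_out / η = 40881 / 0.818 = 49977 W
I_L = P_in / (√3·V_L·cosφ) = 49977 / (1.732 × 400 × 0.74) = 97.5 A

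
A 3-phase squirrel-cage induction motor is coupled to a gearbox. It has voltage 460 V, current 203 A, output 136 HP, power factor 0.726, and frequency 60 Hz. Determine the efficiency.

P_out = 136 × 746 = 101456 W
P_in = √3·V_L·I_L·cosφ = 1.732 × 460 × 203 × 0.726 = 117419 W
η = P_out / P_in = 101456 / 117419 = 0.864 = 86.4%

86.4 %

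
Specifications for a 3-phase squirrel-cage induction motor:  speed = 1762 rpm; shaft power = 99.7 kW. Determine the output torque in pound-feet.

399 lb·ft

ω = 2π × 1762/60 = 184.5 rad/s
τ = P/ω = 99700/184.5 = 540.4 N·m
In lb·ft: 540.4/1.356 = 399 lb·ft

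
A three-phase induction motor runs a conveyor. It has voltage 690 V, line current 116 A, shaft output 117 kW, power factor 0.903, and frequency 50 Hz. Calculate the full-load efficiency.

93.5 %

P_out = 117 kW = 117000 W
P_in = √3·V_L·I_L·cosφ = 1.732 × 690 × 116 × 0.903 = 125182 W
η = P_out / P_in = 117000 / 125182 = 0.935 = 93.5%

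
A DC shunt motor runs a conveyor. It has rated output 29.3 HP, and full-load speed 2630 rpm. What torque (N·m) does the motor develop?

P_out = 29.3 × 746 = 21858 W
ω = 2π × 2630/60 = 275.4 rad/s
τ = P_out/ω = 21858/275.4 = 79.4 N·m

79.4 N·m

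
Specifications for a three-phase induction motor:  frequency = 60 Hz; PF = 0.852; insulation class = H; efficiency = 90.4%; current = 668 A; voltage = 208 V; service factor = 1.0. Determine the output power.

185 kW

P_in = √3·V·I·cosφ = 1.732 × 208 × 668 × 0.852 = 205035 W
P_out = η·P_in = 0.904 × 205035 = 185352 W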